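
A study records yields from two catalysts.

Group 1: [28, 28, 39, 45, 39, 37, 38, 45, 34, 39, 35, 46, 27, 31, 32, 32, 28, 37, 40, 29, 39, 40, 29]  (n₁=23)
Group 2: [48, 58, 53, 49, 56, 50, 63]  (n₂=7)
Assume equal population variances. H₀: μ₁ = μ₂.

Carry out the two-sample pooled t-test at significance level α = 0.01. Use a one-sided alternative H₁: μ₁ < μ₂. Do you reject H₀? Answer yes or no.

reject H₀: yes

x̄₁=35.522, s₁=5.892, n₁=23
x̄₂=53.857, s₂=5.460, n₂=7
s_p² = [22·5.892² + 6·5.460²]/28 = 33.6642
SE = √(s_p²·(1/23+1/7)) = 2.5046
t = (35.522−53.857)/2.5046 = -7.3208
df = 28
p-value (one-sided, H₁ less) = 0.00000
At α=0.01: p < α → reject H₀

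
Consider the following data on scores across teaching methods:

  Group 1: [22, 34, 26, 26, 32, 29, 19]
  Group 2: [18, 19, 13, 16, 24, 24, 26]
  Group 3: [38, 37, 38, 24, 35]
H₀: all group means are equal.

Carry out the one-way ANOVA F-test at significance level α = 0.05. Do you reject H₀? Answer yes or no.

Group means [26.86, 20.00, 34.40], grand mean 26.316
SSB = Σnᵢ(x̄ᵢ−x̄)² = 608.048; SSW = ΣΣ(x−x̄ᵢ)² = 448.057
MSB = 608.048/2 = 304.0241; MSW = 448.057/16 = 28.0036
F = MSB/MSW = 10.8566
df = (2, 16)
p-value (upper-tail) = 0.00105
At α=0.05: p < α → reject H₀

reject H₀: yes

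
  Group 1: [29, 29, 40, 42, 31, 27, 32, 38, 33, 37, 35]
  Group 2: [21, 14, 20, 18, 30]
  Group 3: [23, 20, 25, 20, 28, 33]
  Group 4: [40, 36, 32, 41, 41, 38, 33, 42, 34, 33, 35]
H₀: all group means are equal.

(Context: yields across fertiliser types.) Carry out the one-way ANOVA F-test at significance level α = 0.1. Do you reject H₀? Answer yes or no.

reject H₀: yes

Group means [33.91, 20.60, 24.83, 36.82], grand mean 31.212
SSB = Σnᵢ(x̄ᵢ−x̄)² = 1232.936; SSW = ΣΣ(x−x̄ᵢ)² = 642.579
MSB = 1232.936/3 = 410.9788; MSW = 642.579/29 = 22.1579
F = MSB/MSW = 18.5477
df = (3, 29)
p-value (upper-tail) = 0.00000
At α=0.1: p < α → reject H₀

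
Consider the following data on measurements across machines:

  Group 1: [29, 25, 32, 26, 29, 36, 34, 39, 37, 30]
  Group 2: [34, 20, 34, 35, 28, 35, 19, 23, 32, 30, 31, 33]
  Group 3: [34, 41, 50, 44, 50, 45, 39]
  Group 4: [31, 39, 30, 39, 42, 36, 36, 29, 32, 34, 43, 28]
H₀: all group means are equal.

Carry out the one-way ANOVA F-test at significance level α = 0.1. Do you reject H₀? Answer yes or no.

Group means [31.70, 29.50, 43.29, 34.92], grand mean 33.976
SSB = Σnᵢ(x̄ᵢ−x̄)² = 909.530; SSW = ΣΣ(x−x̄ᵢ)² = 1053.445
MSB = 909.530/3 = 303.1768; MSW = 1053.445/37 = 28.4715
F = MSB/MSW = 10.6484
df = (3, 37)
p-value (upper-tail) = 0.00003
At α=0.1: p < α → reject H₀

reject H₀: yes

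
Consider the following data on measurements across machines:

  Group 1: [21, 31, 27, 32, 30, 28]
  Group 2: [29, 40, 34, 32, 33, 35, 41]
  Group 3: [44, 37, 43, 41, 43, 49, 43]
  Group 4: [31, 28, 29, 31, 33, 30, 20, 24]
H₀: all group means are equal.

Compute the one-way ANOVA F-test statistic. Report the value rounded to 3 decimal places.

Group means [28.17, 34.86, 42.86, 28.25], grand mean 33.536
SSB = Σnᵢ(x̄ᵢ−x̄)² = 1016.917; SSW = ΣΣ(x−x̄ᵢ)² = 394.048
MSB = 1016.917/3 = 338.9722; MSW = 394.048/24 = 16.4187
F = MSB/MSW = 20.6456
df = (3, 24)

test statistic = 20.646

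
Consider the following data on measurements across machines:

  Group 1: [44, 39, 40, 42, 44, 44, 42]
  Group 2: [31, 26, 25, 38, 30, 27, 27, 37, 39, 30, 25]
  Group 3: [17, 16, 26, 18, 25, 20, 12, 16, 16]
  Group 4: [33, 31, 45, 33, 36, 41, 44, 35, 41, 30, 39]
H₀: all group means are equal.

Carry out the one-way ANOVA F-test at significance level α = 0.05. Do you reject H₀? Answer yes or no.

Group means [42.14, 30.45, 18.44, 37.09], grand mean 31.684
SSB = Σnᵢ(x̄ᵢ−x̄)² = 2681.495; SSW = ΣΣ(x−x̄ᵢ)² = 736.716
MSB = 2681.495/3 = 893.8316; MSW = 736.716/34 = 21.6681
F = MSB/MSW = 41.2510
df = (3, 34)
p-value (upper-tail) = 0.00000
At α=0.05: p < α → reject H₀

reject H₀: yes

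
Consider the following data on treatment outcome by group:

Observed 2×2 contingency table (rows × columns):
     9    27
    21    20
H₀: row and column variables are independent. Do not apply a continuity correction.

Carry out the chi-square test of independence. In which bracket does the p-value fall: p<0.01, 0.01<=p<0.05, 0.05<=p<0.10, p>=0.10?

Row totals [36, 41], col totals [30, 47], n=77
χ² = (9−14.03)²/14.03 + (27−21.97)²/21.97 + (21−15.97)²/15.97 + (20−25.03)²/25.03 = 5.5412
df = 1
p-value (upper-tail) = 0.01857
→ bracket: 0.01<=p<0.05

p-value bracket: 0.01<=p<0.05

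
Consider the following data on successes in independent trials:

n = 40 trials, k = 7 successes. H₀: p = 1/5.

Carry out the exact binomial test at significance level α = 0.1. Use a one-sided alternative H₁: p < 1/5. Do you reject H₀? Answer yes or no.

reject H₀: no

Exact binomial: n=40, k=7, p₀=1/5=0.2000
P(X≤7) from Σ C(n,i)·p₀^i·(1−p₀)^(n−i)
p-value (one-sided, H₁ less) = 0.43715
At α=0.1: p ≥ α → fail to reject H₀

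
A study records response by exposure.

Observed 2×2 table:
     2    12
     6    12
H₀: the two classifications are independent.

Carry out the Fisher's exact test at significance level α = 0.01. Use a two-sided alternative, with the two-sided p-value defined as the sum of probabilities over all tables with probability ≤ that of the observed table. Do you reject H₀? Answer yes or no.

Margins: r₁=14, r₂=18, c₁=8, c₂=24, n=32
p_obs = C(14,2)·C(18,6)/C(32,8); sum pmf over tables with pmf ≤ p_obs
p-value (two-sided) = 0.41228
At α=0.01: p ≥ α → fail to reject H₀

reject H₀: no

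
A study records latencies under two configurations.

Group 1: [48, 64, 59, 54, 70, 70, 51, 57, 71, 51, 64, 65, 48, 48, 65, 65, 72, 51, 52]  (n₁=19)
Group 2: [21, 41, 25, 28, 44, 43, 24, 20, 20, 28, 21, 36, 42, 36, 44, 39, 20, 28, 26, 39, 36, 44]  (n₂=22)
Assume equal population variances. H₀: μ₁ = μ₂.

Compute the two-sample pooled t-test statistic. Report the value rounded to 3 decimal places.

x̄₁=59.211, s₁=8.645, n₁=19
x̄₂=32.045, s₂=9.131, n₂=22
s_p² = [18·8.645² + 21·9.131²]/39 = 79.3875
SE = √(s_p²·(1/19+1/22)) = 2.7905
t = (59.211−32.045)/2.7905 = 9.7349
df = 39

test statistic = 9.735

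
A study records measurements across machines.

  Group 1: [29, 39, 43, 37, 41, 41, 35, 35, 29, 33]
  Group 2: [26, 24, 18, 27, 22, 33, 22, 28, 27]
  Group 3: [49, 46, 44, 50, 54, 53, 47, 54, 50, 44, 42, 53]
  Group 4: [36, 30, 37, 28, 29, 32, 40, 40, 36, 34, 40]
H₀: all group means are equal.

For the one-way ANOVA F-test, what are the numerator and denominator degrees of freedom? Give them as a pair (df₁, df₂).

k = 4 groups, N = 42 total
df = (k−1, N−k) = (4−1, 42−4) = (3, 38)

degrees of freedom = [3, 38]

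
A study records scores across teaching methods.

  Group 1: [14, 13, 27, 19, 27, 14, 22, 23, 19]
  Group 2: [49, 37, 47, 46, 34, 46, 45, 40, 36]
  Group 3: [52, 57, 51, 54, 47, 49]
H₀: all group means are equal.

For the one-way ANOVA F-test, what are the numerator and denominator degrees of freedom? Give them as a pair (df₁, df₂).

k = 3 groups, N = 24 total
df = (k−1, N−k) = (3−1, 24−3) = (2, 21)

degrees of freedom = [2, 21]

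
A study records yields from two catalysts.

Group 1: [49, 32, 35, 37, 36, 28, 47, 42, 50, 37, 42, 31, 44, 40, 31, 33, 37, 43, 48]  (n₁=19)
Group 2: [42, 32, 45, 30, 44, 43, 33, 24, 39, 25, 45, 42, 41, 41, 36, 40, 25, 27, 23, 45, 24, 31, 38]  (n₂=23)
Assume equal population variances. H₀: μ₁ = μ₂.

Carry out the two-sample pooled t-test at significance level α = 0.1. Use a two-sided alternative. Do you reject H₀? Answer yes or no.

x̄₁=39.053, s₁=6.654, n₁=19
x̄₂=35.435, s₂=7.879, n₂=23
s_p² = [18·6.654² + 22·7.879²]/40 = 54.0650
SE = √(s_p²·(1/19+1/23)) = 2.2795
t = (39.053−35.435)/2.2795 = 1.5871
df = 40
p-value (two-sided) = 0.12036
At α=0.1: p ≥ α → fail to reject H₀

reject H₀: no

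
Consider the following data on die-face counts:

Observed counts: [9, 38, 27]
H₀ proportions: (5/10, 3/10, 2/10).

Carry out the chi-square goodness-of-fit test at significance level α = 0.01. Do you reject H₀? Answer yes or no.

n = 74; E_i = n·p_i = [37.00, 22.20, 14.80]
χ² = (9−37.00)²/37.00 + (38−22.20)²/22.20 + (27−14.80)²/14.80 = 42.4910
df = 2
p-value (upper-tail) = 0.00000
At α=0.01: p < α → reject H₀

reject H₀: yes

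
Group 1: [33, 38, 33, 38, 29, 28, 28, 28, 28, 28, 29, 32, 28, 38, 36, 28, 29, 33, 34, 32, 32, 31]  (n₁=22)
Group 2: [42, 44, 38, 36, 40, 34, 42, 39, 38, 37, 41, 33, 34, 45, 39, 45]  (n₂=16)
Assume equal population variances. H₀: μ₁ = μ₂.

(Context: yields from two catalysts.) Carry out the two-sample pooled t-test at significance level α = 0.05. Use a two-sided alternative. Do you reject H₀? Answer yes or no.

x̄₁=31.500, s₁=3.556, n₁=22
x̄₂=39.188, s₂=3.834, n₂=16
s_p² = [21·3.556² + 15·3.834²]/36 = 13.4983
SE = √(s_p²·(1/22+1/16)) = 1.2071
t = (31.500−39.188)/1.2071 = -6.3683
df = 36
p-value (two-sided) = 0.00000
At α=0.05: p < α → reject H₀

reject H₀: yes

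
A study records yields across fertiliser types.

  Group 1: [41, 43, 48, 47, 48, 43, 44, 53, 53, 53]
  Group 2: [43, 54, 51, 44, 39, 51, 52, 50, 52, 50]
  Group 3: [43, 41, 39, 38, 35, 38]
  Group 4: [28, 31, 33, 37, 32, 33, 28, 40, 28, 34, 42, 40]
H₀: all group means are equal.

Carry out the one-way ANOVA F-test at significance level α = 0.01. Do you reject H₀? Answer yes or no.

reject H₀: yes

Group means [47.30, 48.60, 39.00, 33.83], grand mean 42.079
SSB = Σnᵢ(x̄ᵢ−x̄)² = 1570.596; SSW = ΣΣ(x−x̄ᵢ)² = 704.167
MSB = 1570.596/3 = 523.5322; MSW = 704.167/34 = 20.7108
F = MSB/MSW = 25.2782
df = (3, 34)
p-value (upper-tail) = 0.00000
At α=0.01: p < α → reject H₀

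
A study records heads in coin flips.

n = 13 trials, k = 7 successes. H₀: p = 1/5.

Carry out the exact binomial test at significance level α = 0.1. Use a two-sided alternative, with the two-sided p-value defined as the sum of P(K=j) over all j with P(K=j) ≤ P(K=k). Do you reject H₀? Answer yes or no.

Exact binomial: n=13, k=7, p₀=1/5=0.2000
P(X=j) = C(n,j)·p₀^j·(1−p₀)^(n−j); p = Σ P(X=j) over j with P(X=j) ≤ P(X=7)
p-value (two-sided) = 0.00700
At α=0.1: p < α → reject H₀

reject H₀: yes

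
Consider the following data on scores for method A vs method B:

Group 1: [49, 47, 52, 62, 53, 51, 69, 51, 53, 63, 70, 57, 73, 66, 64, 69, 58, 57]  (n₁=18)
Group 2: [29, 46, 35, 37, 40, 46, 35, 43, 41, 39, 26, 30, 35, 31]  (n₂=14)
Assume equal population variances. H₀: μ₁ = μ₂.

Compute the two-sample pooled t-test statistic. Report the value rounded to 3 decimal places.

x̄₁=59.111, s₁=8.109, n₁=18
x̄₂=36.643, s₂=6.246, n₂=14
s_p² = [17·8.109² + 13·6.246²]/30 = 54.1664
SE = √(s_p²·(1/18+1/14)) = 2.6226
t = (59.111−36.643)/2.6226 = 8.5670
df = 30

test statistic = 8.567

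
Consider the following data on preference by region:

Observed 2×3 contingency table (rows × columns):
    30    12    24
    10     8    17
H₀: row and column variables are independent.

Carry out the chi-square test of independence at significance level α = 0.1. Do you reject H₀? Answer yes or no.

Row totals [66, 35], col totals [40, 20, 41], n=101
χ² = (30−26.14)²/26.14 + (12−13.07)²/13.07 + (24−26.79)²/26.79 + (10−13.86)²/13.86 + (8−6.93)²/6.93 + (17−14.21)²/14.21 = 2.7382
df = 2
p-value (upper-tail) = 0.25433
At α=0.1: p ≥ α → fail to reject H₀

reject H₀: no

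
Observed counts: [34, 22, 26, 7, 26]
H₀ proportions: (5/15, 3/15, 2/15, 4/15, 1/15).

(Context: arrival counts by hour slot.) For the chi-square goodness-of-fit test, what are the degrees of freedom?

df = k − 1 = 5 − 1 = 4

degrees of freedom = 4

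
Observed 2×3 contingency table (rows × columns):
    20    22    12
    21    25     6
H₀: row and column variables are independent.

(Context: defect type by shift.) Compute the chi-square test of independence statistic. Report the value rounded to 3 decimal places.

test statistic = 2.179

Row totals [54, 52], col totals [41, 47, 18], n=106
χ² = (20−20.89)²/20.89 + (22−23.94)²/23.94 + (12−9.17)²/9.17 + (21−20.11)²/20.11 + (25−23.06)²/23.06 + (6−8.83)²/8.83 = 2.1789
df = 2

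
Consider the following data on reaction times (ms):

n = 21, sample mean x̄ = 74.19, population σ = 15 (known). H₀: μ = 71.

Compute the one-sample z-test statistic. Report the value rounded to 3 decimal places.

SE = σ/√n = 15/√21 = 3.2733
z = (x̄−μ₀)/SE = (74.19−71)/3.2733 = 0.9746

test statistic = 0.975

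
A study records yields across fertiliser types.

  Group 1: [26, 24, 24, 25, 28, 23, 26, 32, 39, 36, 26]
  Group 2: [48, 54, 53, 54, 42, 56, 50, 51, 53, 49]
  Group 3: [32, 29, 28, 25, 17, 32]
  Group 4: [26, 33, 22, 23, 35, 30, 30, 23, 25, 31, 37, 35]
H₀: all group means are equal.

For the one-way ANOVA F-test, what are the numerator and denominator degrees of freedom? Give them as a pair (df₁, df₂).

degrees of freedom = [3, 35]

k = 4 groups, N = 39 total
df = (k−1, N−k) = (4−1, 39−4) = (3, 35)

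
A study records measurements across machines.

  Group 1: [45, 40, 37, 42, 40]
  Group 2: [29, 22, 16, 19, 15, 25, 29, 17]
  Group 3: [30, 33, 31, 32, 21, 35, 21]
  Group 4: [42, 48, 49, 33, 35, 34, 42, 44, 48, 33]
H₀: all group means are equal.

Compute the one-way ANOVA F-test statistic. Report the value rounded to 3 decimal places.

Group means [40.80, 21.50, 29.00, 40.80], grand mean 32.900
SSB = Σnᵢ(x̄ᵢ−x̄)² = 2082.300; SSW = ΣΣ(x−x̄ᵢ)² = 838.400
MSB = 2082.300/3 = 694.1000; MSW = 838.400/26 = 32.2462
F = MSB/MSW = 21.5250
df = (3, 26)

test statistic = 21.525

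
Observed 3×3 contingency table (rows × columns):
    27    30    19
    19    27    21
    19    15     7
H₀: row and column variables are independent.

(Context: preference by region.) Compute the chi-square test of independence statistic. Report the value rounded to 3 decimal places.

test statistic = 4.466

Row totals [76, 67, 41], col totals [65, 72, 47], n=184
χ² = (27−26.85)²/26.85 + (30−29.74)²/29.74 + (19−19.41)²/19.41 + (19−23.67)²/23.67 + (27−26.22)²/26.22 + (21−17.11)²/17.11 + (19−14.48)²/14.48 + (15−16.04)²/16.04 + (7−10.47)²/10.47 = 4.4662
df = 4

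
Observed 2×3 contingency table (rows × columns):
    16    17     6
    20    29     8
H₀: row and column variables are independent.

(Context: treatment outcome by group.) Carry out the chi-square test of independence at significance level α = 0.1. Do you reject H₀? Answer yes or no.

Row totals [39, 57], col totals [36, 46, 14], n=96
χ² = (16−14.62)²/14.62 + (17−18.69)²/18.69 + (6−5.69)²/5.69 + (20−21.38)²/21.38 + (29−27.31)²/27.31 + (8−8.31)²/8.31 = 0.5033
df = 2
p-value (upper-tail) = 0.77752
At α=0.1: p ≥ α → fail to reject H₀

reject H₀: no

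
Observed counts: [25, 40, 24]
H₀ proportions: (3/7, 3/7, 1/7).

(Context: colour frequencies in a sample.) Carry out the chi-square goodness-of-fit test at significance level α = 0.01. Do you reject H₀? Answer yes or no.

reject H₀: yes

n = 89; E_i = n·p_i = [38.14, 38.14, 12.71]
χ² = (25−38.14)²/38.14 + (40−38.14)²/38.14 + (24−12.71)²/12.71 = 14.6367
df = 2
p-value (upper-tail) = 0.00066
At α=0.01: p < α → reject H₀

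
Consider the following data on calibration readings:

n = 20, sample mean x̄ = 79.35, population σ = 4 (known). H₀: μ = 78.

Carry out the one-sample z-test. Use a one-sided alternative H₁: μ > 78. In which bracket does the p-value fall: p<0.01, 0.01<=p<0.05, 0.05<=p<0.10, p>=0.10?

SE = σ/√n = 4/√20 = 0.8944
z = (x̄−μ₀)/SE = (79.35−78)/0.8944 = 1.5093
p-value (one-sided, H₁ greater) = 0.06561
→ bracket: 0.05<=p<0.10

p-value bracket: 0.05<=p<0.10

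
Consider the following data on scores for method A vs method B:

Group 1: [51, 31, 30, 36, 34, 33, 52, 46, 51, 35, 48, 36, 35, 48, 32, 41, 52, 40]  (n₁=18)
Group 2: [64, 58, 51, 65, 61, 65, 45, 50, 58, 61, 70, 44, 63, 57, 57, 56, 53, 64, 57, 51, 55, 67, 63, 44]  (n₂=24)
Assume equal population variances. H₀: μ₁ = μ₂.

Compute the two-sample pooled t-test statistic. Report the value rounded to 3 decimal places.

x̄₁=40.611, s₁=8.045, n₁=18
x̄₂=57.458, s₂=7.283, n₂=24
s_p² = [17·8.045² + 23·7.283²]/40 = 58.0059
SE = √(s_p²·(1/18+1/24)) = 2.3748
t = (40.611−57.458)/2.3748 = -7.0943
df = 40

test statistic = -7.094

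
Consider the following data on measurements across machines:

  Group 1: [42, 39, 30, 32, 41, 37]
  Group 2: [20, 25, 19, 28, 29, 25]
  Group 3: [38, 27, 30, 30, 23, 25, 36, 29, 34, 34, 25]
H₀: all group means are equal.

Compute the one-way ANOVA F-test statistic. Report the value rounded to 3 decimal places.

test statistic = 10.611

Group means [36.83, 24.33, 30.09], grand mean 30.348
SSB = Σnᵢ(x̄ᵢ−x̄)² = 470.142; SSW = ΣΣ(x−x̄ᵢ)² = 443.076
MSB = 470.142/2 = 235.0708; MSW = 443.076/20 = 22.1538
F = MSB/MSW = 10.6109
df = (2, 20)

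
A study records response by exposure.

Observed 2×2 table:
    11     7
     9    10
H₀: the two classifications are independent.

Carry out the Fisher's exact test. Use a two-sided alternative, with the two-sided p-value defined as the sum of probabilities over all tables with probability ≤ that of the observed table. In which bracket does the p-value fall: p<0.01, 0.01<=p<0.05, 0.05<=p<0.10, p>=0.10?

Margins: r₁=18, r₂=19, c₁=20, c₂=17, n=37
p_obs = C(18,11)·C(19,9)/C(37,20); sum pmf over tables with pmf ≤ p_obs
p-value (two-sided) = 0.51481
→ bracket: p>=0.10

p-value bracket: p>=0.10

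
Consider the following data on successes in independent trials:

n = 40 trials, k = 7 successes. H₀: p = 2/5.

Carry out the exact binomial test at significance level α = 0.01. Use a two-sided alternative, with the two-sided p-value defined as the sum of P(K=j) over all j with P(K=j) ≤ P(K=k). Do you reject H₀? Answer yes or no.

reject H₀: yes

Exact binomial: n=40, k=7, p₀=2/5=0.4000
P(X=j) = C(n,j)·p₀^j·(1−p₀)^(n−j); p = Σ P(X=j) over j with P(X=j) ≤ P(X=7)
p-value (two-sided) = 0.00327
At α=0.01: p < α → reject H₀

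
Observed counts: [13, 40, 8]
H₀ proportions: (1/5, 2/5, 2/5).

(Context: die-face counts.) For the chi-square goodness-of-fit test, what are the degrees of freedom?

df = k − 1 = 3 − 1 = 2

degrees of freedom = 2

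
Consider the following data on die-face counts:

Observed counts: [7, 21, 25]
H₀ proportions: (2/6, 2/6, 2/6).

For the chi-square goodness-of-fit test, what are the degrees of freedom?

degrees of freedom = 2

df = k − 1 = 3 − 1 = 2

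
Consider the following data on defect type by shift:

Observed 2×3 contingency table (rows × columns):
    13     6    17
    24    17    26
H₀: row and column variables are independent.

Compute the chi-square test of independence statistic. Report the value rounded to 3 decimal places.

test statistic = 1.193

Row totals [36, 67], col totals [37, 23, 43], n=103
χ² = (13−12.93)²/12.93 + (6−8.04)²/8.04 + (17−15.03)²/15.03 + (24−24.07)²/24.07 + (17−14.96)²/14.96 + (26−27.97)²/27.97 = 1.1928
df = 2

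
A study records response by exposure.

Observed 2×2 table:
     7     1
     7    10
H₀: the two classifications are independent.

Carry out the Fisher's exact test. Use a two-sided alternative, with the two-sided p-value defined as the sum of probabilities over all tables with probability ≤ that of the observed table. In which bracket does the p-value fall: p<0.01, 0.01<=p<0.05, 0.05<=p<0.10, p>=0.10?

p-value bracket: 0.01<=p<0.05

Margins: r₁=8, r₂=17, c₁=14, c₂=11, n=25
p_obs = C(8,7)·C(17,7)/C(25,14); sum pmf over tables with pmf ≤ p_obs
p-value (two-sided) = 0.04211
→ bracket: 0.01<=p<0.05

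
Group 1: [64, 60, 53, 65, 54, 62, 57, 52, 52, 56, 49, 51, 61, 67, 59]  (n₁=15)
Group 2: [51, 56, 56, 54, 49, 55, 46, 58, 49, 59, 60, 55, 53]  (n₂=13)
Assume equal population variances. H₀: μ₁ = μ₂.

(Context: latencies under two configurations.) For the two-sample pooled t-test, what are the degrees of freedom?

df = n₁ + n₂ − 2 = 15 + 13 − 2 = 26

degrees of freedom = 26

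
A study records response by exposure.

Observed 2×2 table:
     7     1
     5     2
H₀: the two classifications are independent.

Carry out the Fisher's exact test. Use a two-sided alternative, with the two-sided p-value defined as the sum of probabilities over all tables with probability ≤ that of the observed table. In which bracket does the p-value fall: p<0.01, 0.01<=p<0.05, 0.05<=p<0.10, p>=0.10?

Margins: r₁=8, r₂=7, c₁=12, c₂=3, n=15
p_obs = C(8,7)·C(7,5)/C(15,12); sum pmf over tables with pmf ≤ p_obs
p-value (two-sided) = 0.56923
→ bracket: p>=0.10

p-value bracket: p>=0.10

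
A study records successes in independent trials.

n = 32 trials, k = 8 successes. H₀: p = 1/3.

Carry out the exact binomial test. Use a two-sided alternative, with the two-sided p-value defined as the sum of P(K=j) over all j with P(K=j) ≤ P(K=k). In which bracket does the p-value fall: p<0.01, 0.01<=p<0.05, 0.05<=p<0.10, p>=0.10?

p-value bracket: p>=0.10

Exact binomial: n=32, k=8, p₀=1/3=0.3333
P(X=j) = C(n,j)·p₀^j·(1−p₀)^(n−j); p = Σ P(X=j) over j with P(X=j) ≤ P(X=8)
p-value (two-sided) = 0.35492
→ bracket: p>=0.10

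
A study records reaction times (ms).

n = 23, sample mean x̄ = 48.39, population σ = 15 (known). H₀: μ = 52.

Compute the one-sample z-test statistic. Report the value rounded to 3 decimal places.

SE = σ/√n = 15/√23 = 3.1277
z = (x̄−μ₀)/SE = (48.39−52)/3.1277 = -1.1542

test statistic = -1.154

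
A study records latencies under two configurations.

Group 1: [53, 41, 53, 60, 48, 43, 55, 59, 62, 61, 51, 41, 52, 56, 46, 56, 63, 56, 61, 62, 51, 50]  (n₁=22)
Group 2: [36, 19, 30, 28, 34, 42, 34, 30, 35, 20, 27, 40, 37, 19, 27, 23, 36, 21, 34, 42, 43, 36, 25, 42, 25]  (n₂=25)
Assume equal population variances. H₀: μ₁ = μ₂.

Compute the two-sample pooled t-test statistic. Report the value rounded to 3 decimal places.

x̄₁=53.636, s₁=6.821, n₁=22
x̄₂=31.400, s₂=7.708, n₂=25
s_p² = [21·6.821² + 24·7.708²]/45 = 53.4020
SE = √(s_p²·(1/22+1/25)) = 2.1362
t = (53.636−31.400)/2.1362 = 10.4092
df = 45

test statistic = 10.409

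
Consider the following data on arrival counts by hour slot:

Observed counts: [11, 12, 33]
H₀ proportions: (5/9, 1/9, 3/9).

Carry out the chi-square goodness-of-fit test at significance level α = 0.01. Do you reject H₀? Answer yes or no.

reject H₀: yes

n = 56; E_i = n·p_i = [31.11, 6.22, 18.67]
χ² = (11−31.11)²/31.11 + (12−6.22)²/6.22 + (33−18.67)²/18.67 = 29.3714
df = 2
p-value (upper-tail) = 0.00000
At α=0.01: p < α → reject H₀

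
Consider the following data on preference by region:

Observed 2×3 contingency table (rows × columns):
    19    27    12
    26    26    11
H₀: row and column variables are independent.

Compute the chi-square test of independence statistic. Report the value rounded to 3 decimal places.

test statistic = 0.946

Row totals [58, 63], col totals [45, 53, 23], n=121
χ² = (19−21.57)²/21.57 + (27−25.40)²/25.40 + (12−11.02)²/11.02 + (26−23.43)²/23.43 + (26−27.60)²/27.60 + (11−11.98)²/11.98 = 0.9462
df = 2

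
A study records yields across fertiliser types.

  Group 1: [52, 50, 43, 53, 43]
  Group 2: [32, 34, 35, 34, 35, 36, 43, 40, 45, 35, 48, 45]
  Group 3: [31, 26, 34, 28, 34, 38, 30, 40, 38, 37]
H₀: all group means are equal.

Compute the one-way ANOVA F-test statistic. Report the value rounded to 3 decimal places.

test statistic = 13.792

Group means [48.20, 38.50, 33.60], grand mean 38.481
SSB = Σnᵢ(x̄ᵢ−x̄)² = 710.541; SSW = ΣΣ(x−x̄ᵢ)² = 618.200
MSB = 710.541/2 = 355.2704; MSW = 618.200/24 = 25.7583
F = MSB/MSW = 13.7924
df = (2, 24)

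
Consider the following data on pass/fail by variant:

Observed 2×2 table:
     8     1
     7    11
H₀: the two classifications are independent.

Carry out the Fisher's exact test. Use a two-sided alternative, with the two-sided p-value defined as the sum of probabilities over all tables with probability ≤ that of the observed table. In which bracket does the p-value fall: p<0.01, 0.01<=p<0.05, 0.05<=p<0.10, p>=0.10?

p-value bracket: 0.01<=p<0.05

Margins: r₁=9, r₂=18, c₁=15, c₂=12, n=27
p_obs = C(9,8)·C(18,7)/C(27,15); sum pmf over tables with pmf ≤ p_obs
p-value (two-sided) = 0.01918
→ bracket: 0.01<=p<0.05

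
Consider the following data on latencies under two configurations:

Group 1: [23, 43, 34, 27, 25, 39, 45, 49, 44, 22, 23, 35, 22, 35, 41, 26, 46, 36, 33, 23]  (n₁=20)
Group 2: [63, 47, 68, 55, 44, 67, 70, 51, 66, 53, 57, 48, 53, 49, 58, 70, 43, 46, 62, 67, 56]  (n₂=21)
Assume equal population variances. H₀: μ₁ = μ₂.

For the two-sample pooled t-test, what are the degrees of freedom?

df = n₁ + n₂ − 2 = 20 + 21 − 2 = 39

degrees of freedom = 39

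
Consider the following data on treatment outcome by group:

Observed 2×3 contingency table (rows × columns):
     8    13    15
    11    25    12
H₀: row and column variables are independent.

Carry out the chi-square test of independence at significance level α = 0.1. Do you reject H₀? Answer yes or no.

reject H₀: no

Row totals [36, 48], col totals [19, 38, 27], n=84
χ² = (8−8.14)²/8.14 + (13−16.29)²/16.29 + (15−11.57)²/11.57 + (11−10.86)²/10.86 + (25−21.71)²/21.71 + (12−15.43)²/15.43 = 2.9423
df = 2
p-value (upper-tail) = 0.22967
At α=0.1: p ≥ α → fail to reject H₀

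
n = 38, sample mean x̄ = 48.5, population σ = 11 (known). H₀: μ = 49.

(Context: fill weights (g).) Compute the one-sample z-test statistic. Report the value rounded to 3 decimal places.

test statistic = -0.280

SE = σ/√n = 11/√38 = 1.7844
z = (x̄−μ₀)/SE = (48.5−49)/1.7844 = -0.2802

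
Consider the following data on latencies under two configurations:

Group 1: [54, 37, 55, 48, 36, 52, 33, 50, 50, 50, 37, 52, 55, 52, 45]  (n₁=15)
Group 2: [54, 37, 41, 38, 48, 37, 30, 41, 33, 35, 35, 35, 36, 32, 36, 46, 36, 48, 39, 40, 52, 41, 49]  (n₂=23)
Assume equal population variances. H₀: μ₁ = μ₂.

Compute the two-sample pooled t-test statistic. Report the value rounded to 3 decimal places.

test statistic = 3.075

x̄₁=47.067, s₁=7.564, n₁=15
x̄₂=39.957, s₂=6.561, n₂=23
s_p² = [14·7.564² + 22·6.561²]/36 = 48.5525
SE = √(s_p²·(1/15+1/23)) = 2.3125
t = (47.067−39.957)/2.3125 = 3.0746
df = 36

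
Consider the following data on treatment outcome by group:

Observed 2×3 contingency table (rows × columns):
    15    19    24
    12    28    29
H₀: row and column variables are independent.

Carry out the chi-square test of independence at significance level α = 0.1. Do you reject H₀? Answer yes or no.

Row totals [58, 69], col totals [27, 47, 53], n=127
χ² = (15−12.33)²/12.33 + (19−21.46)²/21.46 + (24−24.20)²/24.20 + (12−14.67)²/14.67 + (28−25.54)²/25.54 + (29−28.80)²/28.80 = 1.5876
df = 2
p-value (upper-tail) = 0.45213
At α=0.1: p ≥ α → fail to reject H₀

reject H₀: no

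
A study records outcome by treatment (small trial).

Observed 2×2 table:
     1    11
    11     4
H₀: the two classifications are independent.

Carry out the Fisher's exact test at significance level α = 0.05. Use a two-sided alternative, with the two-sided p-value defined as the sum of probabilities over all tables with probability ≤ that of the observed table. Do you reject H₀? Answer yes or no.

Margins: r₁=12, r₂=15, c₁=12, c₂=15, n=27
p_obs = C(12,1)·C(15,11)/C(27,12); sum pmf over tables with pmf ≤ p_obs
p-value (two-sided) = 0.00138
At α=0.05: p < α → reject H₀

reject H₀: yes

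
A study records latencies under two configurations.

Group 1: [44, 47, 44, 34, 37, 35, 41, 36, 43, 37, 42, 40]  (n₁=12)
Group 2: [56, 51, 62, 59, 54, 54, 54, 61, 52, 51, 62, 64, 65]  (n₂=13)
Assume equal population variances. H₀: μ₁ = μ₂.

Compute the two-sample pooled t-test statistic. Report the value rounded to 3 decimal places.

x̄₁=40.000, s₁=4.156, n₁=12
x̄₂=57.308, s₂=5.056, n₂=13
s_p² = [11·4.156² + 12·5.056²]/23 = 21.5987
SE = √(s_p²·(1/12+1/13)) = 1.8605
t = (40.000−57.308)/1.8605 = -9.3029
df = 23

test statistic = -9.303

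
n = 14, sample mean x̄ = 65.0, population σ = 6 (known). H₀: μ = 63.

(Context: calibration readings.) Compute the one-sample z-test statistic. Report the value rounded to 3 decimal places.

test statistic = 1.247

SE = σ/√n = 6/√14 = 1.6036
z = (x̄−μ₀)/SE = (65.0−63)/1.6036 = 1.2472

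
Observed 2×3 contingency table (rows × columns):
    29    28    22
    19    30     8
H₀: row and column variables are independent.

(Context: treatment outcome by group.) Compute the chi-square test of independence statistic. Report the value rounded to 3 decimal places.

Row totals [79, 57], col totals [48, 58, 30], n=136
χ² = (29−27.88)²/27.88 + (28−33.69)²/33.69 + (22−17.43)²/17.43 + (19−20.12)²/20.12 + (30−24.31)²/24.31 + (8−12.57)²/12.57 = 5.2646
df = 2

test statistic = 5.265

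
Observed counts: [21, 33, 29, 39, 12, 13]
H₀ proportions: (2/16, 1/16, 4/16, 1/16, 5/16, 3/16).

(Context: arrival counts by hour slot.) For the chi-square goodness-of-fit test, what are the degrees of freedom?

degrees of freedom = 5

df = k − 1 = 6 − 1 = 5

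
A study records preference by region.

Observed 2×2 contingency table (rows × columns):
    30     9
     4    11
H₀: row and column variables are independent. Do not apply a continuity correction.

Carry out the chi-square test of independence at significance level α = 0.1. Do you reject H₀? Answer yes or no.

Row totals [39, 15], col totals [34, 20], n=54
χ² = (30−24.56)²/24.56 + (9−14.44)²/14.44 + (4−9.44)²/9.44 + (11−5.56)²/5.56 = 11.7334
df = 1
p-value (upper-tail) = 0.00061
At α=0.1: p < α → reject H₀

reject H₀: yes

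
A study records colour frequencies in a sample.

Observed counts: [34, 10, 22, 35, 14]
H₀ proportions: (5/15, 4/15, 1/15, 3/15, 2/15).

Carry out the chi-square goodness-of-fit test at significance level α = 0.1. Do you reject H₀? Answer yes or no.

n = 115; E_i = n·p_i = [38.33, 30.67, 7.67, 23.00, 15.33]
χ² = (34−38.33)²/38.33 + (10−30.67)²/30.67 + (22−7.67)²/7.67 + (35−23.00)²/23.00 + (14−15.33)²/15.33 = 47.5913
df = 4
p-value (upper-tail) = 0.00000
At α=0.1: p < α → reject H₀

reject H₀: yes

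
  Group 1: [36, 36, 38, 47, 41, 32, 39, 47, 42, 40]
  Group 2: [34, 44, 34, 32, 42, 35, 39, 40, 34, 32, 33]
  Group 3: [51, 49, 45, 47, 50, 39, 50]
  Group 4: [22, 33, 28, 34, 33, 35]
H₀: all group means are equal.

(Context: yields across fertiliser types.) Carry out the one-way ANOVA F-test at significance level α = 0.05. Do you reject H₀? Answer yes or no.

reject H₀: yes

Group means [39.80, 36.27, 47.29, 30.83], grand mean 38.618
SSB = Σnᵢ(x̄ᵢ−x̄)² = 963.986; SSW = ΣΣ(x−x̄ᵢ)² = 610.044
MSB = 963.986/3 = 321.3286; MSW = 610.044/30 = 20.3348
F = MSB/MSW = 15.8019
df = (3, 30)
p-value (upper-tail) = 0.00000
At α=0.05: p < α → reject H₀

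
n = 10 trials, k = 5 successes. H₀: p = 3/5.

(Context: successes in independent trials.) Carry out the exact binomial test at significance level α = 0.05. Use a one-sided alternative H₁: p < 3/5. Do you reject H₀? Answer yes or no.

reject H₀: no

Exact binomial: n=10, k=5, p₀=3/5=0.6000
P(X≤5) from Σ C(n,i)·p₀^i·(1−p₀)^(n−i)
p-value (one-sided, H₁ less) = 0.36690
At α=0.05: p ≥ α → fail to reject H₀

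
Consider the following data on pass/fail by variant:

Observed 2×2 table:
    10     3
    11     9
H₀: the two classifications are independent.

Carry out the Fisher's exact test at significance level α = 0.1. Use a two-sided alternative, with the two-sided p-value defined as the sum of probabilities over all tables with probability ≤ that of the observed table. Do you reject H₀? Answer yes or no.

reject H₀: no

Margins: r₁=13, r₂=20, c₁=21, c₂=12, n=33
p_obs = C(13,10)·C(20,11)/C(33,21); sum pmf over tables with pmf ≤ p_obs
p-value (two-sided) = 0.27752
At α=0.1: p ≥ α → fail to reject H₀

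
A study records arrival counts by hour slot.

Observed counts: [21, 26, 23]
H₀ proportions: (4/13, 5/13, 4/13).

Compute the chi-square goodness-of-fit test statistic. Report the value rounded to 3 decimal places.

test statistic = 0.144

n = 70; E_i = n·p_i = [21.54, 26.92, 21.54]
χ² = (21−21.54)²/21.54 + (26−26.92)²/26.92 + (23−21.54)²/21.54 = 0.1443
df = 2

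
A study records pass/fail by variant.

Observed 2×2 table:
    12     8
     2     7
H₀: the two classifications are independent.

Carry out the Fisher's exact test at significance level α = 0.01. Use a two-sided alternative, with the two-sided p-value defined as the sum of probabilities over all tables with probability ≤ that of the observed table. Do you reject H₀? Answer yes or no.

reject H₀: no

Margins: r₁=20, r₂=9, c₁=14, c₂=15, n=29
p_obs = C(20,12)·C(9,2)/C(29,14); sum pmf over tables with pmf ≤ p_obs
p-value (two-sided) = 0.10865
At α=0.01: p ≥ α → fail to reject H₀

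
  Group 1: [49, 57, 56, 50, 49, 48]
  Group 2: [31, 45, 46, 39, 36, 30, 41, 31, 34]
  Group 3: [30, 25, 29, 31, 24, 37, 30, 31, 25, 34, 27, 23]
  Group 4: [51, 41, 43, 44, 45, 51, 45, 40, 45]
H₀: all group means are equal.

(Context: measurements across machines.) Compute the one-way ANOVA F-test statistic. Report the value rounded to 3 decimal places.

test statistic = 39.342

Group means [51.50, 37.00, 28.83, 45.00], grand mean 38.694
SSB = Σnᵢ(x̄ᵢ−x̄)² = 2534.472; SSW = ΣΣ(x−x̄ᵢ)² = 687.167
MSB = 2534.472/3 = 844.8241; MSW = 687.167/32 = 21.4740
F = MSB/MSW = 39.3418
df = (3, 32)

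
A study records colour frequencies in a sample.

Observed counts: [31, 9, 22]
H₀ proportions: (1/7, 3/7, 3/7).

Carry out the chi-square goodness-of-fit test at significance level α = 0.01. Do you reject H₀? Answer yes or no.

n = 62; E_i = n·p_i = [8.86, 26.57, 26.57]
χ² = (31−8.86)²/8.86 + (9−26.57)²/26.57 + (22−26.57)²/26.57 = 67.7634
df = 2
p-value (upper-tail) = 0.00000
At α=0.01: p < α → reject H₀

reject H₀: yes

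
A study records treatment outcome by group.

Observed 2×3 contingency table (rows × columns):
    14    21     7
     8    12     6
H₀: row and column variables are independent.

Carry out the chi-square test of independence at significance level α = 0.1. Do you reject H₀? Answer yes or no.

Row totals [42, 26], col totals [22, 33, 13], n=68
χ² = (14−13.59)²/13.59 + (21−20.38)²/20.38 + (7−8.03)²/8.03 + (8−8.41)²/8.41 + (12−12.62)²/12.62 + (6−4.97)²/4.97 = 0.4268
df = 2
p-value (upper-tail) = 0.80785
At α=0.1: p ≥ α → fail to reject H₀

reject H₀: no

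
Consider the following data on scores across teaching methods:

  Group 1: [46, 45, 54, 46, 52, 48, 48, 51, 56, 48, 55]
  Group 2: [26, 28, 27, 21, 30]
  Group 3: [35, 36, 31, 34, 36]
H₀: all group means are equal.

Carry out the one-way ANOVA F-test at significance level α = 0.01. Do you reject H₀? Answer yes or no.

reject H₀: yes

Group means [49.91, 26.40, 34.40], grand mean 40.619
SSB = Σnᵢ(x̄ᵢ−x̄)² = 2153.643; SSW = ΣΣ(x−x̄ᵢ)² = 213.309
MSB = 2153.643/2 = 1076.8216; MSW = 213.309/18 = 11.8505
F = MSB/MSW = 90.8672
df = (2, 18)
p-value (upper-tail) = 0.00000
At α=0.01: p < α → reject H₀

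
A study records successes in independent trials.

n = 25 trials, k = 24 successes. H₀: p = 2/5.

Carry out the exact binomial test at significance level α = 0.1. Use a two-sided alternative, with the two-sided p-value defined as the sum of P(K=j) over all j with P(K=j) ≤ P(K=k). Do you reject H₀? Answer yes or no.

reject H₀: yes

Exact binomial: n=25, k=24, p₀=2/5=0.4000
P(X=j) = C(n,j)·p₀^j·(1−p₀)^(n−j); p = Σ P(X=j) over j with P(X=j) ≤ P(X=24)
p-value (two-sided) = 0.00000
At α=0.1: p < α → reject H₀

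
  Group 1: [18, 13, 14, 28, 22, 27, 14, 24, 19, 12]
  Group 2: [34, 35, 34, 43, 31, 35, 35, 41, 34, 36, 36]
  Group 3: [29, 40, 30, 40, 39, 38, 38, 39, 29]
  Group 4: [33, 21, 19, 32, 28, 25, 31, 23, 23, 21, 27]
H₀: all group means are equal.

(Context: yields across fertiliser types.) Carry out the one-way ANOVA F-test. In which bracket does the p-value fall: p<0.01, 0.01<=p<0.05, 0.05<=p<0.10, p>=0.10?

p-value bracket: p<0.01

Group means [19.10, 35.82, 35.78, 25.73], grand mean 29.024
SSB = Σnᵢ(x̄ᵢ−x̄)² = 2022.702; SSW = ΣΣ(x−x̄ᵢ)² = 852.274
MSB = 2022.702/3 = 674.2340; MSW = 852.274/37 = 23.0344
F = MSB/MSW = 29.2707
df = (3, 37)
p-value (upper-tail) = 0.00000
→ bracket: p<0.01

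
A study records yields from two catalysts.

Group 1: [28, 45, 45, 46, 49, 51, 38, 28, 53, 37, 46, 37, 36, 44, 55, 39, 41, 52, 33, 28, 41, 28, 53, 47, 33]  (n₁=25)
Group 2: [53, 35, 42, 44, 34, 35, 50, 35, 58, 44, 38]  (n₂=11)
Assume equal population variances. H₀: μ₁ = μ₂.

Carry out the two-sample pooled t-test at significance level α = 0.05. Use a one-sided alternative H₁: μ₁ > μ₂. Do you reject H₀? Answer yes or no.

x̄₁=41.320, s₁=8.582, n₁=25
x̄₂=42.545, s₂=8.202, n₂=11
s_p² = [24·8.582² + 10·8.202²]/34 = 71.7696
SE = √(s_p²·(1/25+1/11)) = 3.0652
t = (41.320−42.545)/3.0652 = -0.3998
df = 34
p-value (one-sided, H₁ greater) = 0.65410
At α=0.05: p ≥ α → fail to reject H₀

reject H₀: no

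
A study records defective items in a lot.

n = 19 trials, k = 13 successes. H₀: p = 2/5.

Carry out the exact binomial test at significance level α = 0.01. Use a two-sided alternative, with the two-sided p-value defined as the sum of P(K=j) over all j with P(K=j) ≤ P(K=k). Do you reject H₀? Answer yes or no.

reject H₀: no

Exact binomial: n=19, k=13, p₀=2/5=0.4000
P(X=j) = C(n,j)·p₀^j·(1−p₀)^(n−j); p = Σ P(X=j) over j with P(X=j) ≤ P(X=13)
p-value (two-sided) = 0.01703
At α=0.01: p ≥ α → fail to reject H₀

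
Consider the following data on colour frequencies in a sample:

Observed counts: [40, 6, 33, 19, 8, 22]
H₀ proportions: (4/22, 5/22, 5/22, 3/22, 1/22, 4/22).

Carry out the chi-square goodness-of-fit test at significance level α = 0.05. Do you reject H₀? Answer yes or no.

n = 128; E_i = n·p_i = [23.27, 29.09, 29.09, 17.45, 5.82, 23.27]
χ² = (40−23.27)²/23.27 + (6−29.09)²/29.09 + (33−29.09)²/29.09 + (19−17.45)²/17.45 + (8−5.82)²/5.82 + (22−23.27)²/23.27 = 31.9010
df = 5
p-value (upper-tail) = 0.00001
At α=0.05: p < α → reject H₀

reject H₀: yes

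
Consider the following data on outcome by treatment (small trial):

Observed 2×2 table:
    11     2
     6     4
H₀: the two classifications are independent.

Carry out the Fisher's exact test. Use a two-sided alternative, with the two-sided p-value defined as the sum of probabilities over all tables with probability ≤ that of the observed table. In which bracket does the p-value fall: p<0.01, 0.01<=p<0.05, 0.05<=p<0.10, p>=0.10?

p-value bracket: p>=0.10

Margins: r₁=13, r₂=10, c₁=17, c₂=6, n=23
p_obs = C(13,11)·C(10,6)/C(23,17); sum pmf over tables with pmf ≤ p_obs
p-value (two-sided) = 0.34129
→ bracket: p>=0.10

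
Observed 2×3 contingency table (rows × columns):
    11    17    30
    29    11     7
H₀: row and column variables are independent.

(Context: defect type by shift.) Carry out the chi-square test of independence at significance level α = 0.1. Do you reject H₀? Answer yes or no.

Row totals [58, 47], col totals [40, 28, 37], n=105
χ² = (11−22.10)²/22.10 + (17−15.47)²/15.47 + (30−20.44)²/20.44 + (29−17.90)²/17.90 + (11−12.53)²/12.53 + (7−16.56)²/16.56 = 22.7806
df = 2
p-value (upper-tail) = 0.00001
At α=0.1: p < α → reject H₀

reject H₀: yes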